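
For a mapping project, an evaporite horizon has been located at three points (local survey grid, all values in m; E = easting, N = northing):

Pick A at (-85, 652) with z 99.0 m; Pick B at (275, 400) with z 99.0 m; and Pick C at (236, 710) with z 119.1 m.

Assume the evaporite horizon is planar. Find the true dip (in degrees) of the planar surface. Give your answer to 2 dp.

Two edge vectors: Pick A→Pick B = (360, -252, 0), Pick A→Pick C = (321, 58, 20.1).
Normal n = (Pick A→Pick B) × (Pick A→Pick C) = (-5065.2, -7236, 101772).
So ∂z/∂E = −n_x/n_z = 0.04977 and ∂z/∂N = −n_y/n_z = 0.07110.
Gradient magnitude |∇z| = √(a² + b²) = √(0.00248 + 0.00506) = 0.08679.
True dip = arctan(0.08679) = 4.96°, dipping toward SW (azimuth ≈ 215°).

4.96°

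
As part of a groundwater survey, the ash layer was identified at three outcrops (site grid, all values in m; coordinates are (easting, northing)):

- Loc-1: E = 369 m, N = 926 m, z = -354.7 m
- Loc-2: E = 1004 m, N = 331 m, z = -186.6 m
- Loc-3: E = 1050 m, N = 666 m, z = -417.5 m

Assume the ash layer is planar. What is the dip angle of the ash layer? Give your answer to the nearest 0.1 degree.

Let the plane be z = a·E + b·N + c.
Loc-2−Loc-1: 635a − 595b = 168.1;  Loc-3−Loc-1: 681a − 260b = −62.8.
Solving gives a = −0.33767, b = −0.64289.
Gradient magnitude |∇z| = √(a² + b²) = √(0.11402 + 0.41330) = 0.72617.
True dip = arctan(0.72617) = 36.0°, dipping toward NNE (azimuth ≈ 028°).

36.0°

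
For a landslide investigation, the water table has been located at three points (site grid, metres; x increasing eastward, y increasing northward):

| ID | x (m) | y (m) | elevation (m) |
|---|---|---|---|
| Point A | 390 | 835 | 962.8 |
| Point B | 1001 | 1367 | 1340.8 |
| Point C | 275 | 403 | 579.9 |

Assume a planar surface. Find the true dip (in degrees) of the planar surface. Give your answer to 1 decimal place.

43.8°

Let the plane be z = a·x + b·y + c.
Point B−Point A: 611a + 532b = 378;  Point C−Point A: −115a − 432b = −382.9.
Solving gives a = −0.19927, b = 0.93939.
Gradient magnitude |∇z| = √(a² + b²) = √(0.03971 + 0.88245) = 0.96029.
True dip = arctan(0.96029) = 43.8°, dipping toward SSE (azimuth ≈ 168°).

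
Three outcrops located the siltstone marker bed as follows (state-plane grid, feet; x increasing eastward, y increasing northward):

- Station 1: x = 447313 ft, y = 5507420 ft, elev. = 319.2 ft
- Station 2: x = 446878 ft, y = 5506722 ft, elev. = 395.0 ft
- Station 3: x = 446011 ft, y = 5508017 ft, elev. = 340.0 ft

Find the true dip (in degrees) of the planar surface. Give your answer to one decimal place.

Two edge vectors: Station 1→Station 2 = (-435, -698, 75.8), Station 1→Station 3 = (-1302, 597, 20.8).
Normal n = (Station 1→Station 2) × (Station 1→Station 3) = (-59771, -89643.6, -1168491).
So ∂z/∂x = −n_x/n_z = −0.05115 and ∂z/∂y = −n_y/n_z = −0.07672.
Gradient magnitude |∇z| = √(a² + b²) = √(0.00262 + 0.00589) = 0.09221.
True dip = arctan(0.09221) = 5.3°, dipping toward NNE (azimuth ≈ 034°).

5.3°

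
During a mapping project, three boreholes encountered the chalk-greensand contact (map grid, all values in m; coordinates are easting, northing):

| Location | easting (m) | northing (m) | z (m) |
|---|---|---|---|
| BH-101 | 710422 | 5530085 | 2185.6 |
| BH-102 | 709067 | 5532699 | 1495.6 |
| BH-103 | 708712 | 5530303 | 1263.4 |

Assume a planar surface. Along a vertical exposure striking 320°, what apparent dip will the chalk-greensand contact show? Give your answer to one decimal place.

Let the plane be z = a·easting + b·northing + c.
BH-102−BH-101: −1355a + 2614b = −690;  BH-103−BH-101: −1710a + 218b = −922.2.
Solving gives a = 0.54143, b = 0.01669.
Unit vector along 320° is (sin 320°, cos 320°) = (-0.6428, 0.7660).
Slope in that direction = a·(-0.6428) + b·(0.7660) = −0.33524.
Apparent dip = arctan|0.33524| = 18.5° (true dip is 28.4°, so apparent ≤ true as expected).

18.5°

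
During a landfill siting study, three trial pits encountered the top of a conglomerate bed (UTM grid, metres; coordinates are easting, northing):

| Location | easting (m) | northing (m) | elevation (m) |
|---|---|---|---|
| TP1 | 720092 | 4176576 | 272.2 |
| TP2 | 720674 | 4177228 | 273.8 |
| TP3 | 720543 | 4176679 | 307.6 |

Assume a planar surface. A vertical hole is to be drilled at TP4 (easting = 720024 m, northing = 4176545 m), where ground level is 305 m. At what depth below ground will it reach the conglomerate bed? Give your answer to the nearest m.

37 m

Two edge vectors: TP1→TP2 = (582, 652, 1.6), TP1→TP3 = (451, 103, 35.4).
Normal n = (TP1→TP2) × (TP1→TP3) = (22916, -19881.2, -234106).
So ∂z/∂easting = −n_x/n_z = 0.09788728 and ∂z/∂northing = −n_y/n_z = −0.08492392.
Intercept c from TP1: 272.2 − 70487.85 + 354691.22 = 284475.57.
At (720024, 4176545): z_contact = 70481.2 − 354688.6 + 284475.57 = 268.2 m.
Depth below ground = 305 − 268.2 = 37 m.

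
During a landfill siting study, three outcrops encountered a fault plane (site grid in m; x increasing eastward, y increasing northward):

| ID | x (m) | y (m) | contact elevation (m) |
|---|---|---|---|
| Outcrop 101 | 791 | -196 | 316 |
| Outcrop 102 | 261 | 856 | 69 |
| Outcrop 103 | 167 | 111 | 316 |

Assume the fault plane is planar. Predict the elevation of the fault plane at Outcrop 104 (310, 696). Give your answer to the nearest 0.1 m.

Two edge vectors: Outcrop 101→Outcrop 102 = (-530, 1052, -247), Outcrop 101→Outcrop 103 = (-624, 307, 0).
Normal n = (Outcrop 101→Outcrop 102) × (Outcrop 101→Outcrop 103) = (75829, 154128, 493738).
So ∂z/∂x = −n_x/n_z = −0.15358 and ∂z/∂y = −n_y/n_z = −0.31217.
Intercept c from Outcrop 101: 316 + 121.48 − 61.18 = 376.30.
At (310, 696): z = −47.6 − 217.3 + 376.30 = 111.4 m.

111.4 m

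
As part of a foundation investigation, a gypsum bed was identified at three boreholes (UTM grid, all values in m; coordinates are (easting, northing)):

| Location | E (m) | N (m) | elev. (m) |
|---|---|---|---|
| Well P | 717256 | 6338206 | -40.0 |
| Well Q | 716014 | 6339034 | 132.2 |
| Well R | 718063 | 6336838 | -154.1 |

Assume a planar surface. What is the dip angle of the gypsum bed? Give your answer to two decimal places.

Two edge vectors: Well P→Well Q = (-1242, 828, 172.2), Well P→Well R = (807, -1368, -114.1).
Normal n = (Well P→Well Q) × (Well P→Well R) = (141094.8, -2746.8, 1030860).
So ∂z/∂E = −n_x/n_z = −0.13687 and ∂z/∂N = −n_y/n_z = 0.00266.
Gradient magnitude |∇z| = √(a² + b²) = √(0.01873 + 0.00001) = 0.13690.
True dip = arctan(0.13690) = 7.80°, dipping toward E (azimuth ≈ 091°).

7.80°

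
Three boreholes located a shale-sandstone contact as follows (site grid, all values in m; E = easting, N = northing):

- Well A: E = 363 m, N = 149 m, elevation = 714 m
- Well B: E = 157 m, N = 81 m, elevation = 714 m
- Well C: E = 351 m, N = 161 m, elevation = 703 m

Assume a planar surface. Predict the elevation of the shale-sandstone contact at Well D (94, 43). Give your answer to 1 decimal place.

Let the plane be z = a·E + b·N + c.
Well B−Well A: −206a − 68b = 0;  Well C−Well A: −12a + 12b = −11.
Solving gives a = 0.22749, b = −0.68917.
Then c = 714 − a·363 − b·149 = 734.11.
At (94, 43): z = 21.4 − 29.6 + 734.11 = 725.9 m.

725.9 m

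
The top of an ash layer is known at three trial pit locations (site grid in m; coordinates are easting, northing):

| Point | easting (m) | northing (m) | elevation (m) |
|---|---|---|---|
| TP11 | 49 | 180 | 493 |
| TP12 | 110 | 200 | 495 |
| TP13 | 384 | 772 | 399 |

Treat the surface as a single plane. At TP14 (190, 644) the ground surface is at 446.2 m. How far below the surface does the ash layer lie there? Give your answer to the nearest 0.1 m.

Let the plane be z = a·easting + b·northing + c.
TP12−TP11: 61a + 20b = 2;  TP13−TP11: 335a + 592b = −94.
Solving gives a = 0.10418, b = −0.21773.
Then c = 493 − a·49 − b·180 = 527.09.
At (190, 644): z_contact = 19.79 − 140.22 + 527.09 = 406.66 m.
Depth below ground = 446.2 − 406.66 = 39.5 m.

39.5 m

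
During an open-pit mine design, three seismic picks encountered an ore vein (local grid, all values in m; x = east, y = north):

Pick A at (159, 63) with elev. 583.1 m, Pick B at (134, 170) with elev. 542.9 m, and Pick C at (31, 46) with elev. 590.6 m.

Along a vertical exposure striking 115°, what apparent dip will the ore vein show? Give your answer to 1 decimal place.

Let the plane be z = a·x + b·y + c.
Pick B−Pick A: −25a + 107b = −40.2;  Pick C−Pick A: −128a − 17b = 7.5.
Solving gives a = −0.00843, b = −0.37767.
Unit vector along 115° is (sin 115°, cos 115°) = (0.9063, -0.4226).
Slope in that direction = a·(0.9063) + b·(-0.4226) = 0.15197.
Apparent dip = arctan|0.15197| = 8.6° (true dip is 20.7°, so apparent ≤ true as expected).

8.6°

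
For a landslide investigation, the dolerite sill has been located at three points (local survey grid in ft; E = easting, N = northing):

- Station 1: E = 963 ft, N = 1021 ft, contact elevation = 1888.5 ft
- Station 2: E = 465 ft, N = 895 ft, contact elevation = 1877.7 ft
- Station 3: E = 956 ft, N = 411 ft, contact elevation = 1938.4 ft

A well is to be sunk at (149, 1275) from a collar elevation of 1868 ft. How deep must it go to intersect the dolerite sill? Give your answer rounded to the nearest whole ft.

35 ft

Two edge vectors: Station 1→Station 2 = (-498, -126, -10.8), Station 1→Station 3 = (-7, -610, 49.9).
Normal n = (Station 1→Station 2) × (Station 1→Station 3) = (-12875.4, 24925.8, 302898).
So ∂z/∂E = −n_x/n_z = 0.04251 and ∂z/∂N = −n_y/n_z = −0.08229.
Intercept c from Station 1: 1888.5 − 40.93 + 84.02 = 1931.58.
At (149, 1275): z_contact = 6.3 − 104.9 + 1931.58 = 1833.0 ft.
Depth below ground = 1868 − 1833.0 = 35 ft.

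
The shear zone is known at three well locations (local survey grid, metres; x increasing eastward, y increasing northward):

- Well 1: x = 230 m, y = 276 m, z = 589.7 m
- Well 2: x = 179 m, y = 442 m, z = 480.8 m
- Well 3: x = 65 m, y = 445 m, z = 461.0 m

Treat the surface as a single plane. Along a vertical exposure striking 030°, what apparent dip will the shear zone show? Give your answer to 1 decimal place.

24.1°

Two edge vectors: Well 1→Well 2 = (-51, 166, -108.9), Well 1→Well 3 = (-165, 169, -128.7).
Normal n = (Well 1→Well 2) × (Well 1→Well 3) = (-2960.1, 11404.8, 18771).
So ∂z/∂x = −n_x/n_z = 0.15770 and ∂z/∂y = −n_y/n_z = −0.60758.
Unit vector along 030° is (sin 30°, cos 30°) = (0.5000, 0.8660).
Slope in that direction = a·(0.5000) + b·(0.8660) = −0.44733.
Apparent dip = arctan|0.44733| = 24.1° (true dip is 32.1°, so apparent ≤ true as expected).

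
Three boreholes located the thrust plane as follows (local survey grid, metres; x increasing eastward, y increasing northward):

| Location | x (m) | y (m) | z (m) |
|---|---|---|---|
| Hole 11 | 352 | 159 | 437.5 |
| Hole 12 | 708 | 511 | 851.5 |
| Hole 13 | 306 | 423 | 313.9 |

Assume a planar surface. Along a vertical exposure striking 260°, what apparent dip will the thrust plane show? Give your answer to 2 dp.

Let the plane be z = a·x + b·y + c.
Hole 12−Hole 11: 356a + 352b = 414;  Hole 13−Hole 11: −46a + 264b = −123.6.
Solving gives a = 1.38690, b = −0.22652.
Unit vector along 260° is (sin 260°, cos 260°) = (-0.9848, -0.1736).
Slope in that direction = a·(-0.9848) + b·(-0.1736) = −1.32650.
Apparent dip = arctan|1.32650| = 52.99° (true dip is 54.6°, so apparent ≤ true as expected).

52.99°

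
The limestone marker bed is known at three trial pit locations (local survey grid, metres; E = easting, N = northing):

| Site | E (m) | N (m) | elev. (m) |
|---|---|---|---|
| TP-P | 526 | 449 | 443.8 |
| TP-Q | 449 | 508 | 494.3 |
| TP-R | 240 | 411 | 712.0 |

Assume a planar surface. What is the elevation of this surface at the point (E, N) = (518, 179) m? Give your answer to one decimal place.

Let the plane be z = a·E + b·N + c.
TP-Q−TP-P: −77a + 59b = 50.5;  TP-R−TP-P: −286a − 38b = 268.2.
Solving gives a = −0.89610, b = −0.31356.
Then c = 443.8 − a·526 − b·449 = 1055.94.
At (518, 179): z = −464.2 − 56.1 + 1055.94 = 535.6 m.

535.6 m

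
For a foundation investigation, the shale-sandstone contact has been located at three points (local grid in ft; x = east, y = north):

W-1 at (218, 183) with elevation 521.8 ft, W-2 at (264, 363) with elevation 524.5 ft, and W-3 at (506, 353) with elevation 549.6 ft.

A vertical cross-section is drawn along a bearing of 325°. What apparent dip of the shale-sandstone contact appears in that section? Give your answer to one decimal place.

Let the plane be z = a·x + b·y + c.
W-2−W-1: 46a + 180b = 2.7;  W-3−W-1: 288a + 170b = 27.8.
Solving gives a = 0.10325, b = −0.01139.
Unit vector along 325° is (sin 325°, cos 325°) = (-0.5736, 0.8192).
Slope in that direction = a·(-0.5736) + b·(0.8192) = −0.06855.
Apparent dip = arctan|0.06855| = 3.9° (true dip is 5.9°, so apparent ≤ true as expected).

3.9°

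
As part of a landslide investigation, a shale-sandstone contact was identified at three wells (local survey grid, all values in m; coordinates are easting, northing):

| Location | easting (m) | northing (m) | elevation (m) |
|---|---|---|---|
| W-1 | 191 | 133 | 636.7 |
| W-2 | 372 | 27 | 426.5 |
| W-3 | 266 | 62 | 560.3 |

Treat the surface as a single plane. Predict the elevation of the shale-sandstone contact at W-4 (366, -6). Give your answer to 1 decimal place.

447.9 m

Let the plane be z = a·easting + b·northing + c.
W-2−W-1: 181a − 106b = −210.2;  W-3−W-1: 75a − 71b = −76.4.
Solving gives a = −1.39274, b = −0.39514.
Then c = 636.7 − a·191 − b·133 = 955.27.
At (366, -6): z = −509.7 + 2.4 + 955.27 = 447.9 m.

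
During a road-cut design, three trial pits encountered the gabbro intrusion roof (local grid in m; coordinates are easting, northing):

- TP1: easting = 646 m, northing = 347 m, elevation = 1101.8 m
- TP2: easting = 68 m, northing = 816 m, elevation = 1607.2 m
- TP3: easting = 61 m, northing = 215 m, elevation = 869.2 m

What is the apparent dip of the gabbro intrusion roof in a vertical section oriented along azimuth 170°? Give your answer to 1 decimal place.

Let the plane be z = a·easting + b·northing + c.
TP2−TP1: −578a + 469b = 505.4;  TP3−TP1: −585a − 132b = −232.6.
Solving gives a = 0.12085, b = 1.22655.
Unit vector along 170° is (sin 170°, cos 170°) = (0.1736, -0.9848).
Slope in that direction = a·(0.1736) + b·(-0.9848) = −1.18693.
Apparent dip = arctan|1.18693| = 49.9° (true dip is 50.9°, so apparent ≤ true as expected).

49.9°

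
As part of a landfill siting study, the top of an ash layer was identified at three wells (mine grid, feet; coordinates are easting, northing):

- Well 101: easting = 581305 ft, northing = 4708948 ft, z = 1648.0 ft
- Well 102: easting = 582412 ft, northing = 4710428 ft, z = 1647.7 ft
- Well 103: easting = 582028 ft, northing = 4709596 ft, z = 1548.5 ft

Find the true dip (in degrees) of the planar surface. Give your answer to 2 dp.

Let the plane be z = a·easting + b·northing + c.
Well 102−Well 101: 1107a + 1480b = −0.3;  Well 103−Well 101: 723a + 648b = −99.5.
Solving gives a = −0.41697, b = 0.31168.
Gradient magnitude |∇z| = √(a² + b²) = √(0.17386 + 0.09714) = 0.52058.
True dip = arctan(0.52058) = 27.50°, dipping toward SE (azimuth ≈ 127°).

27.50°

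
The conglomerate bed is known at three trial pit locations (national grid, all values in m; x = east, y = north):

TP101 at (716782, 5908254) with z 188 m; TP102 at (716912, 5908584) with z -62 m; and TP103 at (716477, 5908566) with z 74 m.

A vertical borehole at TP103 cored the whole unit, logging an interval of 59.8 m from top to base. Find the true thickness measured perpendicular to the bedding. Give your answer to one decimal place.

48.9 m

Two edge vectors: TP101→TP102 = (130, 330, -250), TP101→TP103 = (-305, 312, -114).
Normal n = (TP101→TP102) × (TP101→TP103) = (40380, 91070, 141210).
So ∂z/∂x = −n_x/n_z = −0.28596 and ∂z/∂y = −n_y/n_z = −0.64493.
|∇z| = √(a²+b²) = 0.70548, so dip δ = arctan(0.70548) = 35.20°.
True thickness = vertical thickness × cos δ = 59.8 × cos 35.20° = 48.9 m.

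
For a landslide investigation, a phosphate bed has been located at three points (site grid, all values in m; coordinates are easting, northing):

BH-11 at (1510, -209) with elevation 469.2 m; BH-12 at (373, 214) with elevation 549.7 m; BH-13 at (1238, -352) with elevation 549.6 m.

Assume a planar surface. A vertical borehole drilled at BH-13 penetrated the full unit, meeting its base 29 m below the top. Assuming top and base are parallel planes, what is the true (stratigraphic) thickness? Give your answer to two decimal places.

Let the plane be z = a·easting + b·northing + c.
BH-12−BH-11: −1137a + 423b = 80.5;  BH-13−BH-11: −272a − 143b = 80.4.
Solving gives a = −0.16395, b = −0.25039.
|∇z| = √(a²+b²) = 0.29929, so dip δ = arctan(0.29929) = 16.66°.
True thickness = vertical thickness × cos δ = 29 × cos 16.66° = 27.78 m.

27.78 m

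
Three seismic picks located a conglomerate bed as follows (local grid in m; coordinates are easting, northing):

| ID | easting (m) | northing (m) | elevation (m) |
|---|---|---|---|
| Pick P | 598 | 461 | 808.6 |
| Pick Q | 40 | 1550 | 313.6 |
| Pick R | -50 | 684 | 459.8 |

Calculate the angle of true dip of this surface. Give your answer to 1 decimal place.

27.1°

Two edge vectors: Pick P→Pick Q = (-558, 1089, -495), Pick P→Pick R = (-648, 223, -348.8).
Normal n = (Pick P→Pick Q) × (Pick P→Pick R) = (-269458.2, 126129.6, 581238).
So ∂z/∂easting = −n_x/n_z = 0.46359 and ∂z/∂northing = −n_y/n_z = −0.21700.
Gradient magnitude |∇z| = √(a² + b²) = √(0.21492 + 0.04709) = 0.51187.
True dip = arctan(0.51187) = 27.1°, dipping toward WNW (azimuth ≈ 295°).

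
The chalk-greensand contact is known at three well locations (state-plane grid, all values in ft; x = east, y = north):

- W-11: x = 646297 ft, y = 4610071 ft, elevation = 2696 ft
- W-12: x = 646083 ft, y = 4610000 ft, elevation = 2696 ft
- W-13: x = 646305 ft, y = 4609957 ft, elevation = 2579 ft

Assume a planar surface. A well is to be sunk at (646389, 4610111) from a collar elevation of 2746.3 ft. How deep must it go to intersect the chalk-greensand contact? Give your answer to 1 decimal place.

40.8 ft

Two edge vectors: W-11→W-12 = (-214, -71, 0), W-11→W-13 = (8, -114, -117).
Normal n = (W-11→W-12) × (W-11→W-13) = (8307, -25038, 24964).
So ∂z/∂x = −n_x/n_z = −0.332759173 and ∂z/∂y = −n_y/n_z = 1.002964269.
Intercept c from W-11: 2696 + 215061.26 − 4623736.49 = −4405979.23.
At (646389, 4610111): z_contact = −215091.87 + 4623776.61 − 4405979.23 = 2705.50 ft.
Depth below ground = 2746.3 − 2705.50 = 40.8 ft.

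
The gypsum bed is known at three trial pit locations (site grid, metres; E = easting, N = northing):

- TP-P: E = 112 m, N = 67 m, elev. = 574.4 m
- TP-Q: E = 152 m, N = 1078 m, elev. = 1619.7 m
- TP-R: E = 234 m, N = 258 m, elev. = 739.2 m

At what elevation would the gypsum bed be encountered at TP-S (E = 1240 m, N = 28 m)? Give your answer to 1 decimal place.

211.5 m

Let the plane be z = a·E + b·N + c.
TP-Q−TP-P: 40a + 1011b = 1045.3;  TP-R−TP-P: 122a + 191b = 164.8.
Solving gives a = −0.285557, b = 1.045225.
Then c = 574.4 − a·112 − b·67 = 536.35.
At (1240, 28): z = −354.1 + 29.3 + 536.35 = 211.5 m.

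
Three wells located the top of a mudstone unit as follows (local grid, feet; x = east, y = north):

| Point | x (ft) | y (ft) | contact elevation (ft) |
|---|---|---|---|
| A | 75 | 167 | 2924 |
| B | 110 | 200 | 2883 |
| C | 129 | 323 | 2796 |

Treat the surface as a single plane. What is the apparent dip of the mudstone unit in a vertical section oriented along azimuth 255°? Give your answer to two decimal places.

36.12°

Let the plane be z = a·x + b·y + c.
B−A: 35a + 33b = −41;  C−A: 54a + 156b = −128.
Solving gives a = −0.59054, b = −0.61610.
Unit vector along 255° is (sin 255°, cos 255°) = (-0.9659, -0.2588).
Slope in that direction = a·(-0.9659) + b·(-0.2588) = 0.72987.
Apparent dip = arctan|0.72987| = 36.12° (true dip is 40.5°, so apparent ≤ true as expected).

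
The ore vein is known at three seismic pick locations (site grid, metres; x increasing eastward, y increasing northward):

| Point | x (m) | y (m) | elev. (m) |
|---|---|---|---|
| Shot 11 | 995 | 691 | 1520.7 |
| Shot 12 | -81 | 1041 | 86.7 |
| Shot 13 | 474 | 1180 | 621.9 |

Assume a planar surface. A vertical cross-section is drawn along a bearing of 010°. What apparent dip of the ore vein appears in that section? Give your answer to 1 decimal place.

Two edge vectors: Shot 11→Shot 12 = (-1076, 350, -1434), Shot 11→Shot 13 = (-521, 489, -898.8).
Normal n = (Shot 11→Shot 12) × (Shot 11→Shot 13) = (386646, -219994.8, -343814).
So ∂z/∂x = −n_x/n_z = 1.12458 and ∂z/∂y = −n_y/n_z = −0.63987.
Unit vector along 010° is (sin 10°, cos 10°) = (0.1736, 0.9848).
Slope in that direction = a·(0.1736) + b·(0.9848) = −0.43486.
Apparent dip = arctan|0.43486| = 23.5° (true dip is 52.3°, so apparent ≤ true as expected).

23.5°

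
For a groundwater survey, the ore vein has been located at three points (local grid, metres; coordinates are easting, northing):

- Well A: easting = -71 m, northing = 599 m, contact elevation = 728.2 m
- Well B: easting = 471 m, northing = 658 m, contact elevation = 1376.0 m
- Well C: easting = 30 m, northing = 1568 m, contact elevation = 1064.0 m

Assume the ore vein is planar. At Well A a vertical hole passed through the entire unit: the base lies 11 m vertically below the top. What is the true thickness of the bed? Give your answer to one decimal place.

Let the plane be z = a·easting + b·northing + c.
Well B−Well A: 542a + 59b = 647.8;  Well C−Well A: 101a + 969b = 335.8.
Solving gives a = 1.17076, b = 0.22451.
|∇z| = √(a²+b²) = 1.19210, so dip δ = arctan(1.19210) = 50.01°.
True thickness = vertical thickness × cos δ = 11 × cos 50.01° = 7.1 m.

7.1 m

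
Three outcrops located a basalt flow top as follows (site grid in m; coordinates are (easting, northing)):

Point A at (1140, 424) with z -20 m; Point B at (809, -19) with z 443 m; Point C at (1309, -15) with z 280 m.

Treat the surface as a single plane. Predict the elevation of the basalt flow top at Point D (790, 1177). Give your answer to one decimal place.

Let the plane be z = a·E + b·N + c.
Point B−Point A: −331a − 443b = 463;  Point C−Point A: 169a − 439b = 300.
Solving gives a = −0.319549, b = −0.806387.
Then c = -20 − a·1140 − b·424 = 686.19.
At (790, 1177): z = −252.4 − 949.1 + 686.19 = -515.4 m.

-515.4 m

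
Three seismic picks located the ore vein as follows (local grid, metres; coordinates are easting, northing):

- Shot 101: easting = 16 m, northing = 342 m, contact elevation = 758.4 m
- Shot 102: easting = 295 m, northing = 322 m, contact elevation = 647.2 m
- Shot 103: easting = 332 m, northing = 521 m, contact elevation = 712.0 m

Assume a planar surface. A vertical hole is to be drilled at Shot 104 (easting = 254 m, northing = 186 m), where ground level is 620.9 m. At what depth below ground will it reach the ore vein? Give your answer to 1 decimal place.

12.2 m

Two edge vectors: Shot 101→Shot 102 = (279, -20, -111.2), Shot 101→Shot 103 = (316, 179, -46.4).
Normal n = (Shot 101→Shot 102) × (Shot 101→Shot 103) = (20832.8, -22193.6, 56261).
So ∂z/∂easting = −n_x/n_z = −0.37029 and ∂z/∂northing = −n_y/n_z = 0.39448.
Intercept c from Shot 101: 758.4 + 5.92 − 134.91 = 629.41.
At (254, 186): z_contact = −94.05 + 73.37 + 629.41 = 608.73 m.
Depth below ground = 620.9 − 608.73 = 12.2 m.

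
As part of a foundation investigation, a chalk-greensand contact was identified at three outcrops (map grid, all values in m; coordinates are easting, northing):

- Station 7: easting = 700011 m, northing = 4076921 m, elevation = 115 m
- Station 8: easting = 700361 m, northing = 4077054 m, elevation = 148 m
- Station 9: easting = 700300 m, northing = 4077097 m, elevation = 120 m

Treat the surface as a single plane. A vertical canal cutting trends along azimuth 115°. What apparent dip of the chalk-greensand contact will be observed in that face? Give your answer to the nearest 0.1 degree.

18.9°

Two edge vectors: Station 7→Station 8 = (350, 133, 33), Station 7→Station 9 = (289, 176, 5).
Normal n = (Station 7→Station 8) × (Station 7→Station 9) = (-5143, 7787, 23163).
So ∂z/∂easting = −n_x/n_z = 0.22204 and ∂z/∂northing = −n_y/n_z = −0.33618.
Unit vector along 115° is (sin 115°, cos 115°) = (0.9063, -0.4226).
Slope in that direction = a·(0.9063) + b·(-0.4226) = 0.34331.
Apparent dip = arctan|0.34331| = 18.9° (true dip is 21.9°, so apparent ≤ true as expected).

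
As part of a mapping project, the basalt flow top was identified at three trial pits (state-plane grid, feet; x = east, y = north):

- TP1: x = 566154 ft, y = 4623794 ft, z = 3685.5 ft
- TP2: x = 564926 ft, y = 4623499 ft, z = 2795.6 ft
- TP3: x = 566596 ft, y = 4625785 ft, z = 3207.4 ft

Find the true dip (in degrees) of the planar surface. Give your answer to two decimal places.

42.88°

Two edge vectors: TP1→TP2 = (-1228, -295, -889.9), TP1→TP3 = (442, 1991, -478.1).
Normal n = (TP1→TP2) × (TP1→TP3) = (1912830.4, -980442.6, -2314558).
So ∂z/∂x = −n_x/n_z = 0.82643 and ∂z/∂y = −n_y/n_z = −0.42360.
Gradient magnitude |∇z| = √(a² + b²) = √(0.68299 + 0.17944) = 0.92867.
True dip = arctan(0.92867) = 42.88°, dipping toward WNW (azimuth ≈ 297°).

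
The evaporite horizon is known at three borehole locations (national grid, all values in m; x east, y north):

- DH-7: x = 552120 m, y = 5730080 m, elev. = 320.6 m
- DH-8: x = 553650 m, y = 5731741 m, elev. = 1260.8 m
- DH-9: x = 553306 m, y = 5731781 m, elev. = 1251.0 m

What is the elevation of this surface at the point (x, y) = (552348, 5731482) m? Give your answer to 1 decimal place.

1023.6 m

Two edge vectors: DH-7→DH-8 = (1530, 1661, 940.2), DH-7→DH-9 = (1186, 1701, 930.4).
Normal n = (DH-7→DH-8) × (DH-7→DH-9) = (-53885.8, -308434.8, 632584).
So ∂z/∂x = −n_x/n_z = 0.085183628 and ∂z/∂y = −n_y/n_z = 0.487579199.
Intercept c from DH-7: 320.6 − 47031.58 − 2793867.82 = −2840578.80.
At (552348, 5731482): z = 47051.0 + 2794551.4 − 2840578.80 = 1023.6 m.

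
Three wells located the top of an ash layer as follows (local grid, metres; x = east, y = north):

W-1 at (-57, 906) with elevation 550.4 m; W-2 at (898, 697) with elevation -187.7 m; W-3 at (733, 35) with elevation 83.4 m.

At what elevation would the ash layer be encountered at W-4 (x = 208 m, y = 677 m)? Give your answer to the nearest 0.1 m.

Two edge vectors: W-1→W-2 = (955, -209, -738.1), W-1→W-3 = (790, -871, -467).
Normal n = (W-1→W-2) × (W-1→W-3) = (-545282.1, -137114, -666695).
So ∂z/∂x = −n_x/n_z = −0.81789 and ∂z/∂y = −n_y/n_z = −0.20566.
Intercept c from W-1: 550.4 − 46.62 + 186.33 = 690.11.
At (208, 677): z = −170.1 − 139.2 + 690.11 = 380.8 m.

380.8 m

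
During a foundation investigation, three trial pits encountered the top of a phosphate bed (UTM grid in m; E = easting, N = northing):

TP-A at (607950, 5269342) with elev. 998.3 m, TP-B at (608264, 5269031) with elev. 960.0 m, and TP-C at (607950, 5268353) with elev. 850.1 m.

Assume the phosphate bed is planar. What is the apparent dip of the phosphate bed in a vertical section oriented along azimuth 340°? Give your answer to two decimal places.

Two edge vectors: TP-A→TP-B = (314, -311, -38.3), TP-A→TP-C = (0, -989, -148.2).
Normal n = (TP-A→TP-B) × (TP-A→TP-C) = (8211.5, 46534.8, -310546).
So ∂z/∂E = −n_x/n_z = 0.02644 and ∂z/∂N = −n_y/n_z = 0.14985.
Unit vector along 340° is (sin 340°, cos 340°) = (-0.3420, 0.9397).
Slope in that direction = a·(-0.3420) + b·(0.9397) = 0.13177.
Apparent dip = arctan|0.13177| = 7.51° (true dip is 8.7°, so apparent ≤ true as expected).

7.51°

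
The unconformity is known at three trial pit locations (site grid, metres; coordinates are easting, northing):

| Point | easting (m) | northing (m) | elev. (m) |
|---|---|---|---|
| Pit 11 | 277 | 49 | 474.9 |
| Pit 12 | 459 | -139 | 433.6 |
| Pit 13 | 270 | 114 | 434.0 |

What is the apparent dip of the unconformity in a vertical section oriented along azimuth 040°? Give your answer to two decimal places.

50.14°

Two edge vectors: Pit 11→Pit 12 = (182, -188, -41.3), Pit 11→Pit 13 = (-7, 65, -40.9).
Normal n = (Pit 11→Pit 12) × (Pit 11→Pit 13) = (10373.7, 7732.9, 10514).
So ∂z/∂easting = −n_x/n_z = −0.98666 and ∂z/∂northing = −n_y/n_z = −0.73549.
Unit vector along 040° is (sin 40°, cos 40°) = (0.6428, 0.7660).
Slope in that direction = a·(0.6428) + b·(0.7660) = −1.19763.
Apparent dip = arctan|1.19763| = 50.14° (true dip is 50.9°, so apparent ≤ true as expected).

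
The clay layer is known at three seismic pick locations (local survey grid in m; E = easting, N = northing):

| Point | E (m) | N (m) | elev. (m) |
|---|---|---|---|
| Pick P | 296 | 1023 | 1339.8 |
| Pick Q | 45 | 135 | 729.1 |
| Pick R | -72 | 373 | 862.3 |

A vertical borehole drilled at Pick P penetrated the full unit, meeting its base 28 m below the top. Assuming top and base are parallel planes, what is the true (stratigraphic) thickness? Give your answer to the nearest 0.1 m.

23.3 m

Two edge vectors: Pick P→Pick Q = (-251, -888, -610.7), Pick P→Pick R = (-368, -650, -477.5).
Normal n = (Pick P→Pick Q) × (Pick P→Pick R) = (27065, 104885.1, -163634).
So ∂z/∂E = −n_x/n_z = 0.16540 and ∂z/∂N = −n_y/n_z = 0.64097.
|∇z| = √(a²+b²) = 0.66197, so dip δ = arctan(0.66197) = 33.50°.
True thickness = vertical thickness × cos δ = 28 × cos 33.50° = 23.3 m.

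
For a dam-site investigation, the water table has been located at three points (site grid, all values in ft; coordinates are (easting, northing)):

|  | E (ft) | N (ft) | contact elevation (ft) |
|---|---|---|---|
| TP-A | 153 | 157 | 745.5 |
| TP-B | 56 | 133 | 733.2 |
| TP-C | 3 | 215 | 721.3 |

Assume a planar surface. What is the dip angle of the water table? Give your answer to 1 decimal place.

Two edge vectors: TP-A→TP-B = (-97, -24, -12.3), TP-A→TP-C = (-150, 58, -24.2).
Normal n = (TP-A→TP-B) × (TP-A→TP-C) = (1294.2, -502.4, -9226).
So ∂z/∂E = −n_x/n_z = 0.14028 and ∂z/∂N = −n_y/n_z = −0.05445.
Gradient magnitude |∇z| = √(a² + b²) = √(0.01968 + 0.00297) = 0.15048.
True dip = arctan(0.15048) = 8.6°, dipping toward WNW (azimuth ≈ 291°).

8.6°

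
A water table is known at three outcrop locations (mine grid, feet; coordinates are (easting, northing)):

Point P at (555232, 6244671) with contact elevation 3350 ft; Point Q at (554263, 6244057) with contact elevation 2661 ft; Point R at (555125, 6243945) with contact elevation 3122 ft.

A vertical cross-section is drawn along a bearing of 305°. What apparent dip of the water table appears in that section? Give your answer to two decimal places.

18.28°

Let the plane be z = a·E + b·N + c.
Point Q−Point P: −969a − 614b = −689;  Point R−Point P: −107a − 726b = −228.
Solving gives a = 0.56479, b = 0.23081.
Unit vector along 305° is (sin 305°, cos 305°) = (-0.8192, 0.5736).
Slope in that direction = a·(-0.8192) + b·(0.5736) = −0.33026.
Apparent dip = arctan|0.33026| = 18.28° (true dip is 31.4°, so apparent ≤ true as expected).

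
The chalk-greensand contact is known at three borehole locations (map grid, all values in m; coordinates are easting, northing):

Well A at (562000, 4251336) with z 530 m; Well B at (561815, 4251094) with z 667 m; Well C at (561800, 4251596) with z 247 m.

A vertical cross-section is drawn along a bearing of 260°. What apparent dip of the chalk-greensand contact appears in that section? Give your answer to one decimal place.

10.9°

Two edge vectors: Well A→Well B = (-185, -242, 137), Well A→Well C = (-200, 260, -283).
Normal n = (Well A→Well B) × (Well A→Well C) = (32866, -79755, -96500).
So ∂z/∂easting = −n_x/n_z = 0.34058 and ∂z/∂northing = −n_y/n_z = −0.82648.
Unit vector along 260° is (sin 260°, cos 260°) = (-0.9848, -0.1736).
Slope in that direction = a·(-0.9848) + b·(-0.1736) = −0.19189.
Apparent dip = arctan|0.19189| = 10.9° (true dip is 41.8°, so apparent ≤ true as expected).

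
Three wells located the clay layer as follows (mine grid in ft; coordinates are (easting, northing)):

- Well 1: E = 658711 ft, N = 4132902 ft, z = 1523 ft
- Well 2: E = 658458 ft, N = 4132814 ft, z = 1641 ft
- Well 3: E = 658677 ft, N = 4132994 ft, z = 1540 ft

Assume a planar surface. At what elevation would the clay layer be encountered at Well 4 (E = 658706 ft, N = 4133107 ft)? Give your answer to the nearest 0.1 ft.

Let the plane be z = a·E + b·N + c.
Well 2−Well 1: −253a − 88b = 118;  Well 3−Well 1: −34a + 92b = 17.
Solving gives a = −0.470229938, b = 0.011001980.
Then c = 1523 − a·658711 − b·4132902 = 265798.53.
At (658706, 4133107): z = −309743.3 + 45472.4 + 265798.53 = 1527.6 ft.

1527.6 ft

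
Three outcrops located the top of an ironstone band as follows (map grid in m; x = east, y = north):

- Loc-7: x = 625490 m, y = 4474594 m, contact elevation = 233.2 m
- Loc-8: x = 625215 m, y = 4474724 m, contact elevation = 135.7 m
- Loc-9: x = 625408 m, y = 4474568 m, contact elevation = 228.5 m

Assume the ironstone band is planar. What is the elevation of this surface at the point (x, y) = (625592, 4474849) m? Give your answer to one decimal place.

Let the plane be z = a·x + b·y + c.
Loc-8−Loc-7: −275a + 130b = −97.5;  Loc-9−Loc-7: −82a − 26b = −4.7.
Solving gives a = 0.176642336, b = −0.376333520.
Then c = 233.2 − a·625490 − b·4474594 = 1573684.90.
At (625592, 4474849): z = 110506.0 − 1684035.7 + 1573684.90 = 155.3 m.

155.3 m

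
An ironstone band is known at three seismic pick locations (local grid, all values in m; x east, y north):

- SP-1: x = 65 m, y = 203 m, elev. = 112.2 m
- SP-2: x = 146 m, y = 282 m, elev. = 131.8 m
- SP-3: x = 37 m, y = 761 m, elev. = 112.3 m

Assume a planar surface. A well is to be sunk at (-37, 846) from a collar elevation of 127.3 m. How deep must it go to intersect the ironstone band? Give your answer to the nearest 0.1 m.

31.1 m

Let the plane be z = a·x + b·y + c.
SP-2−SP-1: 81a + 79b = 19.6;  SP-3−SP-1: −28a + 558b = 0.1.
Solving gives a = 0.23052, b = 0.01175.
Then c = 112.2 − a·65 − b·203 = 94.83.
At (-37, 846): z_contact = −8.53 + 9.94 + 94.83 = 96.24 m.
Depth below ground = 127.3 − 96.24 = 31.1 m.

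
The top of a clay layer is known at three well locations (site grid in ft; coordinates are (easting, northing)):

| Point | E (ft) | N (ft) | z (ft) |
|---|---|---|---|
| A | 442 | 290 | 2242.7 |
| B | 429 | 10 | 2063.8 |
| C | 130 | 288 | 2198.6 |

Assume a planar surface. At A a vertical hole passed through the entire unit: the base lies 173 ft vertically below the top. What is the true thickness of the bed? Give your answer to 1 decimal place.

145.2 ft

Two edge vectors: A→B = (-13, -280, -178.9), A→C = (-312, -2, -44.1).
Normal n = (A→B) × (A→C) = (11990.2, 55243.5, -87334).
So ∂z/∂E = −n_x/n_z = 0.13729 and ∂z/∂N = −n_y/n_z = 0.63255.
|∇z| = √(a²+b²) = 0.64728, so dip δ = arctan(0.64728) = 32.91°.
True thickness = vertical thickness × cos δ = 173 × cos 32.91° = 145.2 ft.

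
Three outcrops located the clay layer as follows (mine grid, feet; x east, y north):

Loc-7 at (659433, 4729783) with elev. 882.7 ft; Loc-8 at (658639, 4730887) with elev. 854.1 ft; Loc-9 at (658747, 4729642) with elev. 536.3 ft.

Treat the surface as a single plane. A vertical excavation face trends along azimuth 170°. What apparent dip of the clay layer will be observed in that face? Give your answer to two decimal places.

11.98°

Let the plane be z = a·x + b·y + c.
Loc-8−Loc-7: −794a + 1104b = −28.6;  Loc-9−Loc-7: −686a − 141b = −346.4.
Solving gives a = 0.44456, b = 0.29383.
Unit vector along 170° is (sin 170°, cos 170°) = (0.1736, -0.9848).
Slope in that direction = a·(0.1736) + b·(-0.9848) = −0.21216.
Apparent dip = arctan|0.21216| = 11.98° (true dip is 28.1°, so apparent ≤ true as expected).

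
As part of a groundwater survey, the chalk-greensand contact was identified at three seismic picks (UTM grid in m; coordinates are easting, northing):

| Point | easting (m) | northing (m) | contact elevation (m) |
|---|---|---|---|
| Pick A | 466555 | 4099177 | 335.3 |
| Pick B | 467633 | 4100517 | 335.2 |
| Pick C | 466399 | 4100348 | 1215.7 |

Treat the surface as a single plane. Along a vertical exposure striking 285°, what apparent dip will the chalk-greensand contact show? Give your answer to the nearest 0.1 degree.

Let the plane be z = a·easting + b·northing + c.
Pick B−Pick A: 1078a + 1340b = −0.1;  Pick C−Pick A: −156a + 1171b = 880.4.
Solving gives a = −0.80187, b = 0.64501.
Unit vector along 285° is (sin 285°, cos 285°) = (-0.9659, 0.2588).
Slope in that direction = a·(-0.9659) + b·(0.2588) = 0.94149.
Apparent dip = arctan|0.94149| = 43.3° (true dip is 45.8°, so apparent ≤ true as expected).

43.3°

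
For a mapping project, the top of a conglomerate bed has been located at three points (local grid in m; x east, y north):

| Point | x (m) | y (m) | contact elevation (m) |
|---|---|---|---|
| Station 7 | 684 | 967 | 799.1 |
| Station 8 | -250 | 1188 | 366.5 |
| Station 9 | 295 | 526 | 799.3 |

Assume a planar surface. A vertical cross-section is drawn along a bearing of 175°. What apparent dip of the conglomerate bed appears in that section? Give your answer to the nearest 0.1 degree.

Two edge vectors: Station 7→Station 8 = (-934, 221, -432.6), Station 7→Station 9 = (-389, -441, 0.2).
Normal n = (Station 7→Station 8) × (Station 7→Station 9) = (-190732.4, 168468.2, 497863).
So ∂z/∂x = −n_x/n_z = 0.38310 and ∂z/∂y = −n_y/n_z = −0.33838.
Unit vector along 175° is (sin 175°, cos 175°) = (0.0872, -0.9962).
Slope in that direction = a·(0.0872) + b·(-0.9962) = 0.37048.
Apparent dip = arctan|0.37048| = 20.3° (true dip is 27.1°, so apparent ≤ true as expected).

20.3°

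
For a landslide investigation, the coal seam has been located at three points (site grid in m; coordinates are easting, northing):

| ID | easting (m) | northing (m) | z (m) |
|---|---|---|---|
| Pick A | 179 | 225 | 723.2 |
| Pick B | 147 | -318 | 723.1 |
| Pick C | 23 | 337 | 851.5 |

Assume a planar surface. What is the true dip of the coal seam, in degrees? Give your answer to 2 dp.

38.32°

Let the plane be z = a·easting + b·northing + c.
Pick B−Pick A: −32a − 543b = −0.1;  Pick C−Pick A: −156a + 112b = 128.3.
Solving gives a = −0.78892, b = 0.04668.
Gradient magnitude |∇z| = √(a² + b²) = √(0.62240 + 0.00218) = 0.79030.
True dip = arctan(0.79030) = 38.32°, dipping toward E (azimuth ≈ 093°).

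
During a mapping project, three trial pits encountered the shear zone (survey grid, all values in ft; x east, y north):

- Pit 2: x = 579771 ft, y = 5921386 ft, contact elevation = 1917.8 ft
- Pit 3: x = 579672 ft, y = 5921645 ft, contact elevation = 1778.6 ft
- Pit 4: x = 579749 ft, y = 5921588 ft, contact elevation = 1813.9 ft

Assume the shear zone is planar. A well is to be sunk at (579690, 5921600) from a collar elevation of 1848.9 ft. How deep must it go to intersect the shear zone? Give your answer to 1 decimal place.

46.0 ft

Two edge vectors: Pit 2→Pit 3 = (-99, 259, -139.2), Pit 2→Pit 4 = (-22, 202, -103.9).
Normal n = (Pit 2→Pit 3) × (Pit 2→Pit 4) = (1208.3, -7223.7, -14300).
So ∂z/∂x = −n_x/n_z = 0.084496503 and ∂z/∂y = −n_y/n_z = −0.505153846.
Intercept c from Pit 2: 1917.8 − 48988.62 + 2991210.91 = 2944140.09.
At (579690, 5921600): z_contact = 48981.78 − 2991319.02 + 2944140.09 = 1802.85 ft.
Depth below ground = 1848.9 − 1802.85 = 46.0 ft.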